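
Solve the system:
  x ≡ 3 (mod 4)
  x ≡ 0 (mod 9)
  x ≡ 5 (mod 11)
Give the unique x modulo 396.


Moduli 4, 9, 11 are pairwise coprime; by CRT there is a unique solution modulo M = 4 · 9 · 11 = 396.
Solve pairwise, accumulating the modulus:
  Start with x ≡ 3 (mod 4).
  Combine with x ≡ 0 (mod 9): since gcd(4, 9) = 1, we get a unique residue mod 36.
    Write x = 3 + 4·t and substitute into x ≡ 0 (mod 9): 4·t ≡ 0 − 3 = -3 (mod 9).
    Reduce coefficients mod 9: 4·t ≡ 6 (mod 9).
    The inverse of 4 mod 9 is 7 (since 4·7 = 28 = 3·9 + 1), so t ≡ 7·6 = 42 ≡ 6 (mod 9).
    Then x = 3 + 4·6 = 27, valid modulo lcm(4, 9) = 36: x ≡ 27 (mod 36).
  Combine with x ≡ 5 (mod 11): since gcd(36, 11) = 1, we get a unique residue mod 396.
    Write x = 27 + 36·t and substitute into x ≡ 5 (mod 11): 36·t ≡ 5 − 27 = -22 (mod 11).
    Reduce coefficients mod 11: 3·t ≡ 0 (mod 11).
    The inverse of 3 mod 11 is 4 (since 3·4 = 12 = 1·11 + 1), so t ≡ 4·0 = 0 ≡ 0 (mod 11).
    Then x = 27 + 36·0 = 27, valid modulo lcm(36, 11) = 396: x ≡ 27 (mod 396).
Verify: 27 mod 4 = 3 ✓, 27 mod 9 = 0 ✓, 27 mod 11 = 5 ✓.

x ≡ 27 (mod 396).


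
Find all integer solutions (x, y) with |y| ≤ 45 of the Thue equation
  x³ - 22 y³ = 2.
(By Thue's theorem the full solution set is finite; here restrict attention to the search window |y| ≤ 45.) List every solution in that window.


The equation is x³ - 22y³ = 2. For fixed y, x³ = 22·y³ + 2, so a solution requires the RHS to be a perfect cube.
Strategy: iterate y from -45 to 45, compute RHS = 22·y³ + 2, and check whether it is a (positive or negative) perfect cube.
Check small values of y:
  y = 0: RHS = 2 is not a perfect cube.
  y = 1: RHS = 24 is not a perfect cube.
  y = -1: RHS = -20 is not a perfect cube.
  y = 2: RHS = 178 is not a perfect cube.
  y = -2: RHS = -174 is not a perfect cube.
  y = 3: RHS = 596 is not a perfect cube.
  y = -3: RHS = -592 is not a perfect cube.
Continuing the search up to |y| = 45 finds no solutions either.
No (x, y) in the scanned range satisfies the equation.

No integer solutions with |y| ≤ 45.


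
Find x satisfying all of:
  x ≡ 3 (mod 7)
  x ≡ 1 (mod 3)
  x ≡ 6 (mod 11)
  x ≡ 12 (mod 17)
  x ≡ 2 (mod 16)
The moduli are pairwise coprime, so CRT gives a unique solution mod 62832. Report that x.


Product of moduli M = 7 · 3 · 11 · 17 · 16 = 62832.
Merge one congruence at a time:
  Start: x ≡ 3 (mod 7).
  Combine with x ≡ 1 (mod 3); new modulus lcm = 21.
    Write x = 3 + 7·t and substitute into x ≡ 1 (mod 3): 7·t ≡ 1 − 3 = -2 (mod 3).
    Reduce coefficients mod 3: 1·t ≡ 1 (mod 3).
    So t ≡ 1 (mod 3).
    Then x = 3 + 7·1 = 10, valid modulo lcm(7, 3) = 21: x ≡ 10 (mod 21).
  Combine with x ≡ 6 (mod 11); new modulus lcm = 231.
    Write x = 10 + 21·t and substitute into x ≡ 6 (mod 11): 21·t ≡ 6 − 10 = -4 (mod 11).
    Reduce coefficients mod 11: 10·t ≡ 7 (mod 11).
    The inverse of 10 mod 11 is 10 (since 10·10 = 100 = 9·11 + 1), so t ≡ 10·7 = 70 ≡ 4 (mod 11).
    Then x = 10 + 21·4 = 94, valid modulo lcm(21, 11) = 231: x ≡ 94 (mod 231).
  Combine with x ≡ 12 (mod 17); new modulus lcm = 3927.
    Write x = 94 + 231·t and substitute into x ≡ 12 (mod 17): 231·t ≡ 12 − 94 = -82 (mod 17).
    Reduce coefficients mod 17: 10·t ≡ 3 (mod 17).
    The inverse of 10 mod 17 is 12 (since 10·12 = 120 = 7·17 + 1), so t ≡ 12·3 = 36 ≡ 2 (mod 17).
    Then x = 94 + 231·2 = 556, valid modulo lcm(231, 17) = 3927: x ≡ 556 (mod 3927).
  Combine with x ≡ 2 (mod 16); new modulus lcm = 62832.
    Write x = 556 + 3927·t and substitute into x ≡ 2 (mod 16): 3927·t ≡ 2 − 556 = -554 (mod 16).
    Reduce coefficients mod 16: 7·t ≡ 6 (mod 16).
    The inverse of 7 mod 16 is 7 (since 7·7 = 49 = 3·16 + 1), so t ≡ 7·6 = 42 ≡ 10 (mod 16).
    Then x = 556 + 3927·10 = 39826, valid modulo lcm(3927, 16) = 62832: x ≡ 39826 (mod 62832).
Verify against each original: 39826 mod 7 = 3, 39826 mod 3 = 1, 39826 mod 11 = 6, 39826 mod 17 = 12, 39826 mod 16 = 2.

x ≡ 39826 (mod 62832).


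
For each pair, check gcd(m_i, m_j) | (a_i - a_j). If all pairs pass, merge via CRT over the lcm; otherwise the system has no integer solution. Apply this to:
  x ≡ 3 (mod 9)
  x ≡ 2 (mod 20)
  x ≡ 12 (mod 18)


Moduli 9, 20, 18 are not pairwise coprime, so CRT works modulo lcm(m_i) when all pairwise compatibility conditions hold.
Pairwise compatibility: gcd(m_i, m_j) must divide a_i - a_j for every pair.
Merge one congruence at a time:
  Start: x ≡ 3 (mod 9).
  Combine with x ≡ 2 (mod 20): gcd(9, 20) = 1; 2 - 3 = -1, which IS divisible by 1, so compatible.
    Write x = 3 + 9·t and substitute into x ≡ 2 (mod 20): 9·t ≡ 2 − 3 = -1 (mod 20).
    Reduce coefficients mod 20: 9·t ≡ 19 (mod 20).
    The inverse of 9 mod 20 is 9 (since 9·9 = 81 = 4·20 + 1), so t ≡ 9·19 = 171 ≡ 11 (mod 20).
    Then x = 3 + 9·11 = 102, valid modulo lcm(9, 20) = 180: x ≡ 102 (mod 180).
  Combine with x ≡ 12 (mod 18): gcd(180, 18) = 18; 12 - 102 = -90, which IS divisible by 18, so compatible.
    Write x = 102 + 180·t and substitute into x ≡ 12 (mod 18): 180·t ≡ 12 − 102 = -90 (mod 18).
    Divide the congruence (and modulus) by g = 18: 10·t ≡ -5 (mod 1).
    Modulo 1 every t works; take t = 0.
    Then x = 102 + 180·0 = 102, valid modulo lcm(180, 18) = 180: x ≡ 102 (mod 180).
Verify: 102 mod 9 = 3, 102 mod 20 = 2, 102 mod 18 = 12.

x ≡ 102 (mod 180).


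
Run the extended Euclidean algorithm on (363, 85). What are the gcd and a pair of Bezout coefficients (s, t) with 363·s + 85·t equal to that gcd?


Euclidean algorithm on (363, 85) — divide until remainder is 0:
  363 = 4 · 85 + 23
  85 = 3 · 23 + 16
  23 = 1 · 16 + 7
  16 = 2 · 7 + 2
  7 = 3 · 2 + 1
  2 = 2 · 1 + 0
gcd(363, 85) = 1.
Track Bezout coefficients alongside the remainders: start with r₀ = 363 = a·1 + b·0 (s = 1, t = 0) and r₁ = 85 = a·0 + b·1 (s = 0, t = 1); each new remainder r_{k+1} = r_{k-1} − q_k·r_k inherits s_{k+1} = s_{k-1} − q_k·s_k, t_{k+1} = t_{k-1} − q_k·t_k, so r_k = a·s_k + b·t_k at every step:
  q = 4: r = 23, s = 1 − 4·0 = 1, t = 0 − 4·1 = -4  (check: 363·1 + 85·(-4) = 23)
  q = 3: r = 16, s = 0 − 3·1 = -3, t = 1 − 3·(-4) = 13  (check: 363·(-3) + 85·13 = 16)
  q = 1: r = 7, s = 1 − 1·(-3) = 4, t = -4 − 1·13 = -17  (check: 363·4 + 85·(-17) = 7)
  q = 2: r = 2, s = -3 − 2·4 = -11, t = 13 − 2·(-17) = 47  (check: 363·(-11) + 85·47 = 2)
  q = 3: r = 1, s = 4 − 3·(-11) = 37, t = -17 − 3·47 = -158  (check: 363·37 + 85·(-158) = 1)
The row with r = 1 (the gcd) gives the Bezout coefficients s = 37, t = -158.
Result: 363 · (37) + 85 · (-158) = 1.

gcd(363, 85) = 1; s = 37, t = -158 (check: 363·37 + 85·(-158) = 1).


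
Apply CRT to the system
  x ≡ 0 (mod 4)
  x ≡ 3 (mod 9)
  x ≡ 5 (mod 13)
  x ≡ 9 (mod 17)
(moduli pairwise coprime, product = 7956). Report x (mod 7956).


Product of moduli M = 4 · 9 · 13 · 17 = 7956.
Merge one congruence at a time:
  Start: x ≡ 0 (mod 4).
  Combine with x ≡ 3 (mod 9); new modulus lcm = 36.
    Write x = 0 + 4·t and substitute into x ≡ 3 (mod 9): 4·t ≡ 3 − 0 = 3 (mod 9).
    The inverse of 4 mod 9 is 7 (since 4·7 = 28 = 3·9 + 1), so t ≡ 7·3 = 21 ≡ 3 (mod 9).
    Then x = 0 + 4·3 = 12, valid modulo lcm(4, 9) = 36: x ≡ 12 (mod 36).
  Combine with x ≡ 5 (mod 13); new modulus lcm = 468.
    Write x = 12 + 36·t and substitute into x ≡ 5 (mod 13): 36·t ≡ 5 − 12 = -7 (mod 13).
    Reduce coefficients mod 13: 10·t ≡ 6 (mod 13).
    The inverse of 10 mod 13 is 4 (since 10·4 = 40 = 3·13 + 1), so t ≡ 4·6 = 24 ≡ 11 (mod 13).
    Then x = 12 + 36·11 = 408, valid modulo lcm(36, 13) = 468: x ≡ 408 (mod 468).
  Combine with x ≡ 9 (mod 17); new modulus lcm = 7956.
    Write x = 408 + 468·t and substitute into x ≡ 9 (mod 17): 468·t ≡ 9 − 408 = -399 (mod 17).
    Reduce coefficients mod 17: 9·t ≡ 9 (mod 17).
    The inverse of 9 mod 17 is 2 (since 9·2 = 18 = 1·17 + 1), so t ≡ 2·9 = 18 ≡ 1 (mod 17).
    Then x = 408 + 468·1 = 876, valid modulo lcm(468, 17) = 7956: x ≡ 876 (mod 7956).
Verify against each original: 876 mod 4 = 0, 876 mod 9 = 3, 876 mod 13 = 5, 876 mod 17 = 9.

x ≡ 876 (mod 7956).


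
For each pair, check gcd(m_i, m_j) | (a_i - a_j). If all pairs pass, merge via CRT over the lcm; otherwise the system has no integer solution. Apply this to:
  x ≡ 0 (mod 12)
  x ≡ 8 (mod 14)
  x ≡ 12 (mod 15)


Moduli 12, 14, 15 are not pairwise coprime, so CRT works modulo lcm(m_i) when all pairwise compatibility conditions hold.
Pairwise compatibility: gcd(m_i, m_j) must divide a_i - a_j for every pair.
Merge one congruence at a time:
  Start: x ≡ 0 (mod 12).
  Combine with x ≡ 8 (mod 14): gcd(12, 14) = 2; 8 - 0 = 8, which IS divisible by 2, so compatible.
    Write x = 0 + 12·t and substitute into x ≡ 8 (mod 14): 12·t ≡ 8 − 0 = 8 (mod 14).
    Divide the congruence (and modulus) by g = 2: 6·t ≡ 4 (mod 7).
    The inverse of 6 mod 7 is 6 (since 6·6 = 36 = 5·7 + 1), so t ≡ 6·4 = 24 ≡ 3 (mod 7).
    Then x = 0 + 12·3 = 36, valid modulo lcm(12, 14) = 84: x ≡ 36 (mod 84).
  Combine with x ≡ 12 (mod 15): gcd(84, 15) = 3; 12 - 36 = -24, which IS divisible by 3, so compatible.
    Write x = 36 + 84·t and substitute into x ≡ 12 (mod 15): 84·t ≡ 12 − 36 = -24 (mod 15).
    Divide the congruence (and modulus) by g = 3: 28·t ≡ -8 (mod 5).
    Reduce coefficients mod 5: 3·t ≡ 2 (mod 5).
    The inverse of 3 mod 5 is 2 (since 3·2 = 6 = 1·5 + 1), so t ≡ 2·2 = 4 ≡ 4 (mod 5).
    Then x = 36 + 84·4 = 372, valid modulo lcm(84, 15) = 420: x ≡ 372 (mod 420).
Verify: 372 mod 12 = 0, 372 mod 14 = 8, 372 mod 15 = 12.

x ≡ 372 (mod 420).


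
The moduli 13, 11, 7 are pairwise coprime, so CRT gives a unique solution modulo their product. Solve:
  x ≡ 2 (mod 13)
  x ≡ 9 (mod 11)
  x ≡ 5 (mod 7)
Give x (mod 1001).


Moduli 13, 11, 7 are pairwise coprime; by CRT there is a unique solution modulo M = 13 · 11 · 7 = 1001.
Solve pairwise, accumulating the modulus:
  Start with x ≡ 2 (mod 13).
  Combine with x ≡ 9 (mod 11): since gcd(13, 11) = 1, we get a unique residue mod 143.
    Write x = 2 + 13·t and substitute into x ≡ 9 (mod 11): 13·t ≡ 9 − 2 = 7 (mod 11).
    Reduce coefficients mod 11: 2·t ≡ 7 (mod 11).
    The inverse of 2 mod 11 is 6 (since 2·6 = 12 = 1·11 + 1), so t ≡ 6·7 = 42 ≡ 9 (mod 11).
    Then x = 2 + 13·9 = 119, valid modulo lcm(13, 11) = 143: x ≡ 119 (mod 143).
  Combine with x ≡ 5 (mod 7): since gcd(143, 7) = 1, we get a unique residue mod 1001.
    Write x = 119 + 143·t and substitute into x ≡ 5 (mod 7): 143·t ≡ 5 − 119 = -114 (mod 7).
    Reduce coefficients mod 7: 3·t ≡ 5 (mod 7).
    The inverse of 3 mod 7 is 5 (since 3·5 = 15 = 2·7 + 1), so t ≡ 5·5 = 25 ≡ 4 (mod 7).
    Then x = 119 + 143·4 = 691, valid modulo lcm(143, 7) = 1001: x ≡ 691 (mod 1001).
Verify: 691 mod 13 = 2 ✓, 691 mod 11 = 9 ✓, 691 mod 7 = 5 ✓.

x ≡ 691 (mod 1001).


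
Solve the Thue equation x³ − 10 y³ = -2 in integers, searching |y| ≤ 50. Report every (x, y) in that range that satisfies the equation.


The equation is x³ - 10y³ = -2. For fixed y, x³ = 10·y³ − 2, so a solution requires the RHS to be a perfect cube.
Strategy: iterate y from -50 to 50, compute RHS = 10·y³ − 2, and check whether it is a (positive or negative) perfect cube.
Check small values of y:
  y = 0: RHS = -2 is not a perfect cube.
  y = 1: RHS = 8 = (2)³ ⇒ x = 2 works.
  y = -1: RHS = -12 is not a perfect cube.
  y = 2: RHS = 78 is not a perfect cube.
  y = -2: RHS = -82 is not a perfect cube.
  y = 3: RHS = 268 is not a perfect cube.
  y = -3: RHS = -272 is not a perfect cube.
Continuing the search up to |y| = 50 finds no further solutions beyond those listed.
Collected solutions: (2, 1).

Solutions (with |y| ≤ 50): (2, 1).


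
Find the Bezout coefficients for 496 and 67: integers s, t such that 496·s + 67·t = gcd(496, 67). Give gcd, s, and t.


Euclidean algorithm on (496, 67) — divide until remainder is 0:
  496 = 7 · 67 + 27
  67 = 2 · 27 + 13
  27 = 2 · 13 + 1
  13 = 13 · 1 + 0
gcd(496, 67) = 1.
Track Bezout coefficients alongside the remainders: start with r₀ = 496 = a·1 + b·0 (s = 1, t = 0) and r₁ = 67 = a·0 + b·1 (s = 0, t = 1); each new remainder r_{k+1} = r_{k-1} − q_k·r_k inherits s_{k+1} = s_{k-1} − q_k·s_k, t_{k+1} = t_{k-1} − q_k·t_k, so r_k = a·s_k + b·t_k at every step:
  q = 7: r = 27, s = 1 − 7·0 = 1, t = 0 − 7·1 = -7  (check: 496·1 + 67·(-7) = 27)
  q = 2: r = 13, s = 0 − 2·1 = -2, t = 1 − 2·(-7) = 15  (check: 496·(-2) + 67·15 = 13)
  q = 2: r = 1, s = 1 − 2·(-2) = 5, t = -7 − 2·15 = -37  (check: 496·5 + 67·(-37) = 1)
The row with r = 1 (the gcd) gives the Bezout coefficients s = 5, t = -37.
Result: 496 · (5) + 67 · (-37) = 1.

gcd(496, 67) = 1; s = 5, t = -37 (check: 496·5 + 67·(-37) = 1).


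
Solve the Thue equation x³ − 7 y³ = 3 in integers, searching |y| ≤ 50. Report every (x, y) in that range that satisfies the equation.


The equation is x³ - 7y³ = 3. For fixed y, x³ = 7·y³ + 3, so a solution requires the RHS to be a perfect cube.
Strategy: iterate y from -50 to 50, compute RHS = 7·y³ + 3, and check whether it is a (positive or negative) perfect cube.
Check small values of y:
  y = 0: RHS = 3 is not a perfect cube.
  y = 1: RHS = 10 is not a perfect cube.
  y = -1: RHS = -4 is not a perfect cube.
  y = 2: RHS = 59 is not a perfect cube.
  y = -2: RHS = -53 is not a perfect cube.
  y = 3: RHS = 192 is not a perfect cube.
  y = -3: RHS = -186 is not a perfect cube.
Continuing the search up to |y| = 50 finds no solutions either.
No (x, y) in the scanned range satisfies the equation.

No integer solutions with |y| ≤ 50.


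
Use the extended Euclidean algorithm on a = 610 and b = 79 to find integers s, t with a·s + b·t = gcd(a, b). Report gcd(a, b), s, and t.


Euclidean algorithm on (610, 79) — divide until remainder is 0:
  610 = 7 · 79 + 57
  79 = 1 · 57 + 22
  57 = 2 · 22 + 13
  22 = 1 · 13 + 9
  13 = 1 · 9 + 4
  9 = 2 · 4 + 1
  4 = 4 · 1 + 0
gcd(610, 79) = 1.
Track Bezout coefficients alongside the remainders: start with r₀ = 610 = a·1 + b·0 (s = 1, t = 0) and r₁ = 79 = a·0 + b·1 (s = 0, t = 1); each new remainder r_{k+1} = r_{k-1} − q_k·r_k inherits s_{k+1} = s_{k-1} − q_k·s_k, t_{k+1} = t_{k-1} − q_k·t_k, so r_k = a·s_k + b·t_k at every step:
  q = 7: r = 57, s = 1 − 7·0 = 1, t = 0 − 7·1 = -7  (check: 610·1 + 79·(-7) = 57)
  q = 1: r = 22, s = 0 − 1·1 = -1, t = 1 − 1·(-7) = 8  (check: 610·(-1) + 79·8 = 22)
  q = 2: r = 13, s = 1 − 2·(-1) = 3, t = -7 − 2·8 = -23  (check: 610·3 + 79·(-23) = 13)
  q = 1: r = 9, s = -1 − 1·3 = -4, t = 8 − 1·(-23) = 31  (check: 610·(-4) + 79·31 = 9)
  q = 1: r = 4, s = 3 − 1·(-4) = 7, t = -23 − 1·31 = -54  (check: 610·7 + 79·(-54) = 4)
  q = 2: r = 1, s = -4 − 2·7 = -18, t = 31 − 2·(-54) = 139  (check: 610·(-18) + 79·139 = 1)
The row with r = 1 (the gcd) gives the Bezout coefficients s = -18, t = 139.
Result: 610 · (-18) + 79 · (139) = 1.

gcd(610, 79) = 1; s = -18, t = 139 (check: 610·(-18) + 79·139 = 1).


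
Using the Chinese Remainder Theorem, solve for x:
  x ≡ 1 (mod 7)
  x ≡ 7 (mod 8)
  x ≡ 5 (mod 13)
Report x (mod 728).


Moduli 7, 8, 13 are pairwise coprime; by CRT there is a unique solution modulo M = 7 · 8 · 13 = 728.
Solve pairwise, accumulating the modulus:
  Start with x ≡ 1 (mod 7).
  Combine with x ≡ 7 (mod 8): since gcd(7, 8) = 1, we get a unique residue mod 56.
    Write x = 1 + 7·t and substitute into x ≡ 7 (mod 8): 7·t ≡ 7 − 1 = 6 (mod 8).
    The inverse of 7 mod 8 is 7 (since 7·7 = 49 = 6·8 + 1), so t ≡ 7·6 = 42 ≡ 2 (mod 8).
    Then x = 1 + 7·2 = 15, valid modulo lcm(7, 8) = 56: x ≡ 15 (mod 56).
  Combine with x ≡ 5 (mod 13): since gcd(56, 13) = 1, we get a unique residue mod 728.
    Write x = 15 + 56·t and substitute into x ≡ 5 (mod 13): 56·t ≡ 5 − 15 = -10 (mod 13).
    Reduce coefficients mod 13: 4·t ≡ 3 (mod 13).
    The inverse of 4 mod 13 is 10 (since 4·10 = 40 = 3·13 + 1), so t ≡ 10·3 = 30 ≡ 4 (mod 13).
    Then x = 15 + 56·4 = 239, valid modulo lcm(56, 13) = 728: x ≡ 239 (mod 728).
Verify: 239 mod 7 = 1 ✓, 239 mod 8 = 7 ✓, 239 mod 13 = 5 ✓.

x ≡ 239 (mod 728).


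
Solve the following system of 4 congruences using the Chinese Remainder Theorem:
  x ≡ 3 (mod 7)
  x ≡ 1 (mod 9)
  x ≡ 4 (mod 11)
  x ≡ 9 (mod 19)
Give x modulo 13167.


Product of moduli M = 7 · 9 · 11 · 19 = 13167.
Merge one congruence at a time:
  Start: x ≡ 3 (mod 7).
  Combine with x ≡ 1 (mod 9); new modulus lcm = 63.
    Write x = 3 + 7·t and substitute into x ≡ 1 (mod 9): 7·t ≡ 1 − 3 = -2 (mod 9).
    Reduce coefficients mod 9: 7·t ≡ 7 (mod 9).
    The inverse of 7 mod 9 is 4 (since 7·4 = 28 = 3·9 + 1), so t ≡ 4·7 = 28 ≡ 1 (mod 9).
    Then x = 3 + 7·1 = 10, valid modulo lcm(7, 9) = 63: x ≡ 10 (mod 63).
  Combine with x ≡ 4 (mod 11); new modulus lcm = 693.
    Write x = 10 + 63·t and substitute into x ≡ 4 (mod 11): 63·t ≡ 4 − 10 = -6 (mod 11).
    Reduce coefficients mod 11: 8·t ≡ 5 (mod 11).
    The inverse of 8 mod 11 is 7 (since 8·7 = 56 = 5·11 + 1), so t ≡ 7·5 = 35 ≡ 2 (mod 11).
    Then x = 10 + 63·2 = 136, valid modulo lcm(63, 11) = 693: x ≡ 136 (mod 693).
  Combine with x ≡ 9 (mod 19); new modulus lcm = 13167.
    Write x = 136 + 693·t and substitute into x ≡ 9 (mod 19): 693·t ≡ 9 − 136 = -127 (mod 19).
    Reduce coefficients mod 19: 9·t ≡ 6 (mod 19).
    The inverse of 9 mod 19 is 17 (since 9·17 = 153 = 8·19 + 1), so t ≡ 17·6 = 102 ≡ 7 (mod 19).
    Then x = 136 + 693·7 = 4987, valid modulo lcm(693, 19) = 13167: x ≡ 4987 (mod 13167).
Verify against each original: 4987 mod 7 = 3, 4987 mod 9 = 1, 4987 mod 11 = 4, 4987 mod 19 = 9.

x ≡ 4987 (mod 13167).


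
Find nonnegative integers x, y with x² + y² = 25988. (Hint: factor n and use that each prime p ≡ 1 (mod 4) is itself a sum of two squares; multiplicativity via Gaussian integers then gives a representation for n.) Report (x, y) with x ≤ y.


Step 1: Factor n = 25988 = 2^2 · 73 · 89.
Step 2: Check the mod-4 condition on each prime factor: 2 = 2 (special); 73 ≡ 1 (mod 4), exponent 1; 89 ≡ 1 (mod 4), exponent 1.
All primes ≡ 3 (mod 4) appear to even exponent (or don't appear), so by the two-squares theorem n IS expressible as a sum of two squares.
Step 3: Build a representation. Group n = k² · m with k = 2 and m = 73 · 89 = 6497 (a product of primes ≡ 1 (mod 4)); a representation of m scales to one of n via (k·x)² + (k·y)² = k²(x² + y²). Each prime p ≡ 1 (mod 4) is itself a sum of two squares; find a² by testing p − a² for a perfect square:
  73: 73 − 1² = 72, 73 − 2² = 69, 73 − 3² = 64 = 8² ⇒ 73 = 3² + 8².
  89: 89 − 1² = 88, 89 − 2² = 85, 89 − 3² = 80, 89 − 4² = 73, 89 − 5² = 64 = 8² ⇒ 89 = 5² + 8².
  Combine using the Brahmagupta–Fibonacci identity (a² + b²)(c² + d²) = (ac − bd)² + (ad + bc)² = (ac + bd)² + (ad − bc)²:
  73 · 89 = 6497: from (3² + 8²)(5² + 8²), take (3·5 − 8·8, 3·8 + 8·5) = (15 − 64, 24 + 40) = (-49, 64); dropping signs (only squares matter) gives (49, 64); check 49² + 64² = 2401 + 4096 = 6497 ✓.
  Scale by k = 2: (2·49, 2·64) = (98, 128).
Step 4: Order so x ≤ y and verify: 98² + 128² = 9604 + 16384 = 25988 = n. ✓

n = 25988 = 98² + 128² (one valid representation with x ≤ y).


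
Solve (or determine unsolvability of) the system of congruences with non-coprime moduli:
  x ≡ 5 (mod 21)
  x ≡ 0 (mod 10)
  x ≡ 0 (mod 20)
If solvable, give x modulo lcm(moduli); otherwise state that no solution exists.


Moduli 21, 10, 20 are not pairwise coprime, so CRT works modulo lcm(m_i) when all pairwise compatibility conditions hold.
Pairwise compatibility: gcd(m_i, m_j) must divide a_i - a_j for every pair.
Merge one congruence at a time:
  Start: x ≡ 5 (mod 21).
  Combine with x ≡ 0 (mod 10): gcd(21, 10) = 1; 0 - 5 = -5, which IS divisible by 1, so compatible.
    Write x = 5 + 21·t and substitute into x ≡ 0 (mod 10): 21·t ≡ 0 − 5 = -5 (mod 10).
    Reduce coefficients mod 10: 1·t ≡ 5 (mod 10).
    So t ≡ 5 (mod 10).
    Then x = 5 + 21·5 = 110, valid modulo lcm(21, 10) = 210: x ≡ 110 (mod 210).
  Combine with x ≡ 0 (mod 20): gcd(210, 20) = 10; 0 - 110 = -110, which IS divisible by 10, so compatible.
    Write x = 110 + 210·t and substitute into x ≡ 0 (mod 20): 210·t ≡ 0 − 110 = -110 (mod 20).
    Divide the congruence (and modulus) by g = 10: 21·t ≡ -11 (mod 2).
    Reduce coefficients mod 2: 1·t ≡ 1 (mod 2).
    So t ≡ 1 (mod 2).
    Then x = 110 + 210·1 = 320, valid modulo lcm(210, 20) = 420: x ≡ 320 (mod 420).
Verify: 320 mod 21 = 5, 320 mod 10 = 0, 320 mod 20 = 0.

x ≡ 320 (mod 420).


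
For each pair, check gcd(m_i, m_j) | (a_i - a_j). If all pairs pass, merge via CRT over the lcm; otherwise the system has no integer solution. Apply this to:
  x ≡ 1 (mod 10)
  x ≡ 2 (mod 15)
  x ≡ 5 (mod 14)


Moduli 10, 15, 14 are not pairwise coprime, so CRT works modulo lcm(m_i) when all pairwise compatibility conditions hold.
Pairwise compatibility: gcd(m_i, m_j) must divide a_i - a_j for every pair.
Merge one congruence at a time:
  Start: x ≡ 1 (mod 10).
  Combine with x ≡ 2 (mod 15): gcd(10, 15) = 5, and 2 - 1 = 1 is NOT divisible by 5.
    ⇒ system is inconsistent (no integer solution).

No solution (the system is inconsistent).


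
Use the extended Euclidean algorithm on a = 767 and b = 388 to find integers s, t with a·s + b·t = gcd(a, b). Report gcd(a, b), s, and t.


Euclidean algorithm on (767, 388) — divide until remainder is 0:
  767 = 1 · 388 + 379
  388 = 1 · 379 + 9
  379 = 42 · 9 + 1
  9 = 9 · 1 + 0
gcd(767, 388) = 1.
Track Bezout coefficients alongside the remainders: start with r₀ = 767 = a·1 + b·0 (s = 1, t = 0) and r₁ = 388 = a·0 + b·1 (s = 0, t = 1); each new remainder r_{k+1} = r_{k-1} − q_k·r_k inherits s_{k+1} = s_{k-1} − q_k·s_k, t_{k+1} = t_{k-1} − q_k·t_k, so r_k = a·s_k + b·t_k at every step:
  q = 1: r = 379, s = 1 − 1·0 = 1, t = 0 − 1·1 = -1  (check: 767·1 + 388·(-1) = 379)
  q = 1: r = 9, s = 0 − 1·1 = -1, t = 1 − 1·(-1) = 2  (check: 767·(-1) + 388·2 = 9)
  q = 42: r = 1, s = 1 − 42·(-1) = 43, t = -1 − 42·2 = -85  (check: 767·43 + 388·(-85) = 1)
The row with r = 1 (the gcd) gives the Bezout coefficients s = 43, t = -85.
Result: 767 · (43) + 388 · (-85) = 1.

gcd(767, 388) = 1; s = 43, t = -85 (check: 767·43 + 388·(-85) = 1).


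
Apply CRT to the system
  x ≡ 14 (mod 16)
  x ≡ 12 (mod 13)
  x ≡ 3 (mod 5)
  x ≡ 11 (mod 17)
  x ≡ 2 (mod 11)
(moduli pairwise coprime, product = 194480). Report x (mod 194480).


Product of moduli M = 16 · 13 · 5 · 17 · 11 = 194480.
Merge one congruence at a time:
  Start: x ≡ 14 (mod 16).
  Combine with x ≡ 12 (mod 13); new modulus lcm = 208.
    Write x = 14 + 16·t and substitute into x ≡ 12 (mod 13): 16·t ≡ 12 − 14 = -2 (mod 13).
    Reduce coefficients mod 13: 3·t ≡ 11 (mod 13).
    The inverse of 3 mod 13 is 9 (since 3·9 = 27 = 2·13 + 1), so t ≡ 9·11 = 99 ≡ 8 (mod 13).
    Then x = 14 + 16·8 = 142, valid modulo lcm(16, 13) = 208: x ≡ 142 (mod 208).
  Combine with x ≡ 3 (mod 5); new modulus lcm = 1040.
    Write x = 142 + 208·t and substitute into x ≡ 3 (mod 5): 208·t ≡ 3 − 142 = -139 (mod 5).
    Reduce coefficients mod 5: 3·t ≡ 1 (mod 5).
    The inverse of 3 mod 5 is 2 (since 3·2 = 6 = 1·5 + 1), so t ≡ 2·1 = 2 ≡ 2 (mod 5).
    Then x = 142 + 208·2 = 558, valid modulo lcm(208, 5) = 1040: x ≡ 558 (mod 1040).
  Combine with x ≡ 11 (mod 17); new modulus lcm = 17680.
    Write x = 558 + 1040·t and substitute into x ≡ 11 (mod 17): 1040·t ≡ 11 − 558 = -547 (mod 17).
    Reduce coefficients mod 17: 3·t ≡ 14 (mod 17).
    The inverse of 3 mod 17 is 6 (since 3·6 = 18 = 1·17 + 1), so t ≡ 6·14 = 84 ≡ 16 (mod 17).
    Then x = 558 + 1040·16 = 17198, valid modulo lcm(1040, 17) = 17680: x ≡ 17198 (mod 17680).
  Combine with x ≡ 2 (mod 11); new modulus lcm = 194480.
    Write x = 17198 + 17680·t and substitute into x ≡ 2 (mod 11): 17680·t ≡ 2 − 17198 = -17196 (mod 11).
    Reduce coefficients mod 11: 3·t ≡ 8 (mod 11).
    The inverse of 3 mod 11 is 4 (since 3·4 = 12 = 1·11 + 1), so t ≡ 4·8 = 32 ≡ 10 (mod 11).
    Then x = 17198 + 17680·10 = 193998, valid modulo lcm(17680, 11) = 194480: x ≡ 193998 (mod 194480).
Verify against each original: 193998 mod 16 = 14, 193998 mod 13 = 12, 193998 mod 5 = 3, 193998 mod 17 = 11, 193998 mod 11 = 2.

x ≡ 193998 (mod 194480).


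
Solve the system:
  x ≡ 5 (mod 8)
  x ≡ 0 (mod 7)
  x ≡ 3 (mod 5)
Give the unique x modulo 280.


Moduli 8, 7, 5 are pairwise coprime; by CRT there is a unique solution modulo M = 8 · 7 · 5 = 280.
Solve pairwise, accumulating the modulus:
  Start with x ≡ 5 (mod 8).
  Combine with x ≡ 0 (mod 7): since gcd(8, 7) = 1, we get a unique residue mod 56.
    Write x = 5 + 8·t and substitute into x ≡ 0 (mod 7): 8·t ≡ 0 − 5 = -5 (mod 7).
    Reduce coefficients mod 7: 1·t ≡ 2 (mod 7).
    So t ≡ 2 (mod 7).
    Then x = 5 + 8·2 = 21, valid modulo lcm(8, 7) = 56: x ≡ 21 (mod 56).
  Combine with x ≡ 3 (mod 5): since gcd(56, 5) = 1, we get a unique residue mod 280.
    Write x = 21 + 56·t and substitute into x ≡ 3 (mod 5): 56·t ≡ 3 − 21 = -18 (mod 5).
    Reduce coefficients mod 5: 1·t ≡ 2 (mod 5).
    So t ≡ 2 (mod 5).
    Then x = 21 + 56·2 = 133, valid modulo lcm(56, 5) = 280: x ≡ 133 (mod 280).
Verify: 133 mod 8 = 5 ✓, 133 mod 7 = 0 ✓, 133 mod 5 = 3 ✓.

x ≡ 133 (mod 280).


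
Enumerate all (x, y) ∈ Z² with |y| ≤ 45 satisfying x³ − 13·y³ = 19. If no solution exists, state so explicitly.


The equation is x³ - 13y³ = 19. For fixed y, x³ = 13·y³ + 19, so a solution requires the RHS to be a perfect cube.
Strategy: iterate y from -45 to 45, compute RHS = 13·y³ + 19, and check whether it is a (positive or negative) perfect cube.
Check small values of y:
  y = 0: RHS = 19 is not a perfect cube.
  y = 1: RHS = 32 is not a perfect cube.
  y = -1: RHS = 6 is not a perfect cube.
  y = 2: RHS = 123 is not a perfect cube.
  y = -2: RHS = -85 is not a perfect cube.
  y = 3: RHS = 370 is not a perfect cube.
  y = -3: RHS = -332 is not a perfect cube.
Continuing the search up to |y| = 45 finds no solutions either.
No (x, y) in the scanned range satisfies the equation.

No integer solutions with |y| ≤ 45.


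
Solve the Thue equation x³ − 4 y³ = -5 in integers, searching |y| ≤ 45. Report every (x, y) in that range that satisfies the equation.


The equation is x³ - 4y³ = -5. For fixed y, x³ = 4·y³ − 5, so a solution requires the RHS to be a perfect cube.
Strategy: iterate y from -45 to 45, compute RHS = 4·y³ − 5, and check whether it is a (positive or negative) perfect cube.
Check small values of y:
  y = 0: RHS = -5 is not a perfect cube.
  y = 1: RHS = -1 = (-1)³ ⇒ x = -1 works.
  y = -1: RHS = -9 is not a perfect cube.
  y = 2: RHS = 27 = (3)³ ⇒ x = 3 works.
  y = -2: RHS = -37 is not a perfect cube.
  y = 3: RHS = 103 is not a perfect cube.
  y = -3: RHS = -113 is not a perfect cube.
Continuing the search up to |y| = 45 finds no further solutions beyond those listed.
Collected solutions: (-1, 1), (3, 2).

Solutions (with |y| ≤ 45): (-1, 1), (3, 2).


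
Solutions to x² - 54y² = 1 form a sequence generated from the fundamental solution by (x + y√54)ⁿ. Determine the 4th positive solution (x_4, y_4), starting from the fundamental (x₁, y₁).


Step 1: Find the fundamental solution (x₁, y₁) of x² - 54y² = 1.
  Expand √54 as a continued fraction. a₀ = ⌊√54⌋ = 7; iterate m_{k+1} = d_k·a_k − m_k, d_{k+1} = (54 − m_{k+1}²)/d_k, a_{k+1} = ⌊(a₀ + m_{k+1})/d_{k+1}⌋ (starting m₀ = 0, d₀ = 1), with convergents p_k = a_k·p_{k-1} + p_{k-2}, q_k = a_k·q_{k-1} + q_{k-2} (p₋₁ = 1, q₋₁ = 0):
  k = 0: a₀ = 7; p₀/q₀ = 7/1; p₀² − 54·q₀² = 49 − 54 = -5.
  k = 1: m = 7, d = 5, a = ⌊(7 + 7)/5⌋ = 2; p/q = (2·7 + 1)/(2·1 + 0) = 15/2; p² − 54·q² = 225 − 216 = 9.
  k = 2: m = 3, d = 9, a = ⌊(7 + 3)/9⌋ = 1; p/q = (1·15 + 7)/(1·2 + 1) = 22/3; p² − 54·q² = 484 − 486 = -2.
  k = 3: m = 6, d = 2, a = ⌊(7 + 6)/2⌋ = 6; p/q = (6·22 + 15)/(6·3 + 2) = 147/20; p² − 54·q² = 21609 − 21600 = 9.
  k = 4: m = 6, d = 9, a = ⌊(7 + 6)/9⌋ = 1; p/q = (1·147 + 22)/(1·20 + 3) = 169/23; p² − 54·q² = 28561 − 28566 = -5.
  k = 5: m = 3, d = 5, a = ⌊(7 + 3)/5⌋ = 2; p/q = (2·169 + 147)/(2·23 + 20) = 485/66; p² − 54·q² = 235225 − 235224 = 1.
  The first convergent with p² − 54·q² = 1 gives the fundamental solution (x₁, y₁) = (485, 66).
Step 2: Apply the recurrence (x_{n+1}, y_{n+1}) = (x₁x_n + 54y₁y_n, x₁y_n + y₁x_n) repeatedly.
  From (x_1, y_1) = (485, 66): x_2 = 485·485 + 54·66·66 = 470449; y_2 = 485·66 + 66·485 = 64020.
  From (x_2, y_2) = (470449, 64020): x_3 = 485·470449 + 54·66·64020 = 456335045; y_3 = 485·64020 + 66·470449 = 62099334.
  From (x_3, y_3) = (456335045, 62099334): x_4 = 485·456335045 + 54·66·62099334 = 442644523201; y_4 = 485·62099334 + 66·456335045 = 60236289960.
Step 3: Verify x_4² - 54·y_4² = 195934173919840627286401 - 195934173919840627286400 = 1 (should be 1). ✓

(x_1, y_1) = (485, 66); (x_4, y_4) = (442644523201, 60236289960).


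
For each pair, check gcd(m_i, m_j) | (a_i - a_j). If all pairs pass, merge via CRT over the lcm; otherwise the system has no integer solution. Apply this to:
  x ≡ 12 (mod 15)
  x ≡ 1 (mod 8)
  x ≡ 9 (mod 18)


Moduli 15, 8, 18 are not pairwise coprime, so CRT works modulo lcm(m_i) when all pairwise compatibility conditions hold.
Pairwise compatibility: gcd(m_i, m_j) must divide a_i - a_j for every pair.
Merge one congruence at a time:
  Start: x ≡ 12 (mod 15).
  Combine with x ≡ 1 (mod 8): gcd(15, 8) = 1; 1 - 12 = -11, which IS divisible by 1, so compatible.
    Write x = 12 + 15·t and substitute into x ≡ 1 (mod 8): 15·t ≡ 1 − 12 = -11 (mod 8).
    Reduce coefficients mod 8: 7·t ≡ 5 (mod 8).
    The inverse of 7 mod 8 is 7 (since 7·7 = 49 = 6·8 + 1), so t ≡ 7·5 = 35 ≡ 3 (mod 8).
    Then x = 12 + 15·3 = 57, valid modulo lcm(15, 8) = 120: x ≡ 57 (mod 120).
  Combine with x ≡ 9 (mod 18): gcd(120, 18) = 6; 9 - 57 = -48, which IS divisible by 6, so compatible.
    Write x = 57 + 120·t and substitute into x ≡ 9 (mod 18): 120·t ≡ 9 − 57 = -48 (mod 18).
    Divide the congruence (and modulus) by g = 6: 20·t ≡ -8 (mod 3).
    Reduce coefficients mod 3: 2·t ≡ 1 (mod 3).
    The inverse of 2 mod 3 is 2 (since 2·2 = 4 = 1·3 + 1), so t ≡ 2·1 = 2 ≡ 2 (mod 3).
    Then x = 57 + 120·2 = 297, valid modulo lcm(120, 18) = 360: x ≡ 297 (mod 360).
Verify: 297 mod 15 = 12, 297 mod 8 = 1, 297 mod 18 = 9.

x ≡ 297 (mod 360).


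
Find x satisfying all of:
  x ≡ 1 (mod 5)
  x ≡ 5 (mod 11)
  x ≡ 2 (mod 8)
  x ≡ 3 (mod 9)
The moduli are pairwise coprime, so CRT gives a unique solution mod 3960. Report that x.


Product of moduli M = 5 · 11 · 8 · 9 = 3960.
Merge one congruence at a time:
  Start: x ≡ 1 (mod 5).
  Combine with x ≡ 5 (mod 11); new modulus lcm = 55.
    Write x = 1 + 5·t and substitute into x ≡ 5 (mod 11): 5·t ≡ 5 − 1 = 4 (mod 11).
    The inverse of 5 mod 11 is 9 (since 5·9 = 45 = 4·11 + 1), so t ≡ 9·4 = 36 ≡ 3 (mod 11).
    Then x = 1 + 5·3 = 16, valid modulo lcm(5, 11) = 55: x ≡ 16 (mod 55).
  Combine with x ≡ 2 (mod 8); new modulus lcm = 440.
    Write x = 16 + 55·t and substitute into x ≡ 2 (mod 8): 55·t ≡ 2 − 16 = -14 (mod 8).
    Reduce coefficients mod 8: 7·t ≡ 2 (mod 8).
    The inverse of 7 mod 8 is 7 (since 7·7 = 49 = 6·8 + 1), so t ≡ 7·2 = 14 ≡ 6 (mod 8).
    Then x = 16 + 55·6 = 346, valid modulo lcm(55, 8) = 440: x ≡ 346 (mod 440).
  Combine with x ≡ 3 (mod 9); new modulus lcm = 3960.
    Write x = 346 + 440·t and substitute into x ≡ 3 (mod 9): 440·t ≡ 3 − 346 = -343 (mod 9).
    Reduce coefficients mod 9: 8·t ≡ 8 (mod 9).
    The inverse of 8 mod 9 is 8 (since 8·8 = 64 = 7·9 + 1), so t ≡ 8·8 = 64 ≡ 1 (mod 9).
    Then x = 346 + 440·1 = 786, valid modulo lcm(440, 9) = 3960: x ≡ 786 (mod 3960).
Verify against each original: 786 mod 5 = 1, 786 mod 11 = 5, 786 mod 8 = 2, 786 mod 9 = 3.

x ≡ 786 (mod 3960).


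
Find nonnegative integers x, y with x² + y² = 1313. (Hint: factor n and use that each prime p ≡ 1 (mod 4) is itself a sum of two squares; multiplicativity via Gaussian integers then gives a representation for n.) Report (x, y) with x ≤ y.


Step 1: Factor n = 1313 = 13 · 101.
Step 2: Check the mod-4 condition on each prime factor: 13 ≡ 1 (mod 4), exponent 1; 101 ≡ 1 (mod 4), exponent 1.
All primes ≡ 3 (mod 4) appear to even exponent (or don't appear), so by the two-squares theorem n IS expressible as a sum of two squares.
Step 3: Build a representation. Here n = 13 · 101 is a product of primes ≡ 1 (mod 4). Each prime p ≡ 1 (mod 4) is itself a sum of two squares; find a² by testing p − a² for a perfect square:
  13: 13 − 1² = 12, 13 − 2² = 9 = 3² ⇒ 13 = 2² + 3².
  101: 101 − 1² = 100 = 10² ⇒ 101 = 1² + 10².
  Combine using the Brahmagupta–Fibonacci identity (a² + b²)(c² + d²) = (ac − bd)² + (ad + bc)² = (ac + bd)² + (ad − bc)²:
  13 · 101 = 1313: from (2² + 3²)(1² + 10²), take (2·1 − 3·10, 2·10 + 3·1) = (2 − 30, 20 + 3) = (-28, 23); dropping signs (only squares matter) gives (28, 23); check 28² + 23² = 784 + 529 = 1313 ✓.
Step 4: Order so x ≤ y and verify: 23² + 28² = 529 + 784 = 1313 = n. ✓

n = 1313 = 23² + 28² (one valid representation with x ≤ y).


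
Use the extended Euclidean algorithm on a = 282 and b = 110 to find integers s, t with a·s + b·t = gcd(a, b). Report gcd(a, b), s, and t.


Euclidean algorithm on (282, 110) — divide until remainder is 0:
  282 = 2 · 110 + 62
  110 = 1 · 62 + 48
  62 = 1 · 48 + 14
  48 = 3 · 14 + 6
  14 = 2 · 6 + 2
  6 = 3 · 2 + 0
gcd(282, 110) = 2.
Track Bezout coefficients alongside the remainders: start with r₀ = 282 = a·1 + b·0 (s = 1, t = 0) and r₁ = 110 = a·0 + b·1 (s = 0, t = 1); each new remainder r_{k+1} = r_{k-1} − q_k·r_k inherits s_{k+1} = s_{k-1} − q_k·s_k, t_{k+1} = t_{k-1} − q_k·t_k, so r_k = a·s_k + b·t_k at every step:
  q = 2: r = 62, s = 1 − 2·0 = 1, t = 0 − 2·1 = -2  (check: 282·1 + 110·(-2) = 62)
  q = 1: r = 48, s = 0 − 1·1 = -1, t = 1 − 1·(-2) = 3  (check: 282·(-1) + 110·3 = 48)
  q = 1: r = 14, s = 1 − 1·(-1) = 2, t = -2 − 1·3 = -5  (check: 282·2 + 110·(-5) = 14)
  q = 3: r = 6, s = -1 − 3·2 = -7, t = 3 − 3·(-5) = 18  (check: 282·(-7) + 110·18 = 6)
  q = 2: r = 2, s = 2 − 2·(-7) = 16, t = -5 − 2·18 = -41  (check: 282·16 + 110·(-41) = 2)
The row with r = 2 (the gcd) gives the Bezout coefficients s = 16, t = -41.
Result: 282 · (16) + 110 · (-41) = 2.

gcd(282, 110) = 2; s = 16, t = -41 (check: 282·16 + 110·(-41) = 2).


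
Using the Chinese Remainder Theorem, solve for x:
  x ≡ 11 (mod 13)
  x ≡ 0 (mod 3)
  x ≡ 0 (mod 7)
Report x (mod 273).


Moduli 13, 3, 7 are pairwise coprime; by CRT there is a unique solution modulo M = 13 · 3 · 7 = 273.
Solve pairwise, accumulating the modulus:
  Start with x ≡ 11 (mod 13).
  Combine with x ≡ 0 (mod 3): since gcd(13, 3) = 1, we get a unique residue mod 39.
    Write x = 11 + 13·t and substitute into x ≡ 0 (mod 3): 13·t ≡ 0 − 11 = -11 (mod 3).
    Reduce coefficients mod 3: 1·t ≡ 1 (mod 3).
    So t ≡ 1 (mod 3).
    Then x = 11 + 13·1 = 24, valid modulo lcm(13, 3) = 39: x ≡ 24 (mod 39).
  Combine with x ≡ 0 (mod 7): since gcd(39, 7) = 1, we get a unique residue mod 273.
    Write x = 24 + 39·t and substitute into x ≡ 0 (mod 7): 39·t ≡ 0 − 24 = -24 (mod 7).
    Reduce coefficients mod 7: 4·t ≡ 4 (mod 7).
    The inverse of 4 mod 7 is 2 (since 4·2 = 8 = 1·7 + 1), so t ≡ 2·4 = 8 ≡ 1 (mod 7).
    Then x = 24 + 39·1 = 63, valid modulo lcm(39, 7) = 273: x ≡ 63 (mod 273).
Verify: 63 mod 13 = 11 ✓, 63 mod 3 = 0 ✓, 63 mod 7 = 0 ✓.

x ≡ 63 (mod 273).


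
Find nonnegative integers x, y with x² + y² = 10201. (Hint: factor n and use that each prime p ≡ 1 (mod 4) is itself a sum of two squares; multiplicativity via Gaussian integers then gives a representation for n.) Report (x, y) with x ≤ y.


Step 1: Factor n = 10201 = 101^2.
Step 2: Check the mod-4 condition on each prime factor: 101 ≡ 1 (mod 4), exponent 2.
All primes ≡ 3 (mod 4) appear to even exponent (or don't appear), so by the two-squares theorem n IS expressible as a sum of two squares.
Step 3: Build a representation. Here n = 101 · 101 is a product of primes ≡ 1 (mod 4). Each prime p ≡ 1 (mod 4) is itself a sum of two squares; find a² by testing p − a² for a perfect square:
  101: 101 − 1² = 100 = 10² ⇒ 101 = 1² + 10².
  Combine using the Brahmagupta–Fibonacci identity (a² + b²)(c² + d²) = (ac − bd)² + (ad + bc)² = (ac + bd)² + (ad − bc)²:
  101 · 101 = 10201: from (1² + 10²)(1² + 10²), take (1·1 − 10·10, 1·10 + 10·1) = (1 − 100, 10 + 10) = (-99, 20); dropping signs (only squares matter) gives (99, 20); check 99² + 20² = 9801 + 400 = 10201 ✓.
Step 4: Order so x ≤ y and verify: 20² + 99² = 400 + 9801 = 10201 = n. ✓

n = 10201 = 20² + 99² (one valid representation with x ≤ y).


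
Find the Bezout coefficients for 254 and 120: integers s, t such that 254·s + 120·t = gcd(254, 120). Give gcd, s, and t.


Euclidean algorithm on (254, 120) — divide until remainder is 0:
  254 = 2 · 120 + 14
  120 = 8 · 14 + 8
  14 = 1 · 8 + 6
  8 = 1 · 6 + 2
  6 = 3 · 2 + 0
gcd(254, 120) = 2.
Track Bezout coefficients alongside the remainders: start with r₀ = 254 = a·1 + b·0 (s = 1, t = 0) and r₁ = 120 = a·0 + b·1 (s = 0, t = 1); each new remainder r_{k+1} = r_{k-1} − q_k·r_k inherits s_{k+1} = s_{k-1} − q_k·s_k, t_{k+1} = t_{k-1} − q_k·t_k, so r_k = a·s_k + b·t_k at every step:
  q = 2: r = 14, s = 1 − 2·0 = 1, t = 0 − 2·1 = -2  (check: 254·1 + 120·(-2) = 14)
  q = 8: r = 8, s = 0 − 8·1 = -8, t = 1 − 8·(-2) = 17  (check: 254·(-8) + 120·17 = 8)
  q = 1: r = 6, s = 1 − 1·(-8) = 9, t = -2 − 1·17 = -19  (check: 254·9 + 120·(-19) = 6)
  q = 1: r = 2, s = -8 − 1·9 = -17, t = 17 − 1·(-19) = 36  (check: 254·(-17) + 120·36 = 2)
The row with r = 2 (the gcd) gives the Bezout coefficients s = -17, t = 36.
Result: 254 · (-17) + 120 · (36) = 2.

gcd(254, 120) = 2; s = -17, t = 36 (check: 254·(-17) + 120·36 = 2).


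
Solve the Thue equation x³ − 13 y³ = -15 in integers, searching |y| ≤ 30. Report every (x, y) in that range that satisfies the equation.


The equation is x³ - 13y³ = -15. For fixed y, x³ = 13·y³ − 15, so a solution requires the RHS to be a perfect cube.
Strategy: iterate y from -30 to 30, compute RHS = 13·y³ − 15, and check whether it is a (positive or negative) perfect cube.
Check small values of y:
  y = 0: RHS = -15 is not a perfect cube.
  y = 1: RHS = -2 is not a perfect cube.
  y = -1: RHS = -28 is not a perfect cube.
  y = 2: RHS = 89 is not a perfect cube.
  y = -2: RHS = -119 is not a perfect cube.
  y = 3: RHS = 336 is not a perfect cube.
  y = -3: RHS = -366 is not a perfect cube.
Continuing the search up to |y| = 30 finds no solutions either.
No (x, y) in the scanned range satisfies the equation.

No integer solutions with |y| ≤ 30.


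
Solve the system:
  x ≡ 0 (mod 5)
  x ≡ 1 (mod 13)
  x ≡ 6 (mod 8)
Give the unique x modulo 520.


Moduli 5, 13, 8 are pairwise coprime; by CRT there is a unique solution modulo M = 5 · 13 · 8 = 520.
Solve pairwise, accumulating the modulus:
  Start with x ≡ 0 (mod 5).
  Combine with x ≡ 1 (mod 13): since gcd(5, 13) = 1, we get a unique residue mod 65.
    Write x = 0 + 5·t and substitute into x ≡ 1 (mod 13): 5·t ≡ 1 − 0 = 1 (mod 13).
    The inverse of 5 mod 13 is 8 (since 5·8 = 40 = 3·13 + 1), so t ≡ 8·1 = 8 ≡ 8 (mod 13).
    Then x = 0 + 5·8 = 40, valid modulo lcm(5, 13) = 65: x ≡ 40 (mod 65).
  Combine with x ≡ 6 (mod 8): since gcd(65, 8) = 1, we get a unique residue mod 520.
    Write x = 40 + 65·t and substitute into x ≡ 6 (mod 8): 65·t ≡ 6 − 40 = -34 (mod 8).
    Reduce coefficients mod 8: 1·t ≡ 6 (mod 8).
    So t ≡ 6 (mod 8).
    Then x = 40 + 65·6 = 430, valid modulo lcm(65, 8) = 520: x ≡ 430 (mod 520).
Verify: 430 mod 5 = 0 ✓, 430 mod 13 = 1 ✓, 430 mod 8 = 6 ✓.

x ≡ 430 (mod 520).
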